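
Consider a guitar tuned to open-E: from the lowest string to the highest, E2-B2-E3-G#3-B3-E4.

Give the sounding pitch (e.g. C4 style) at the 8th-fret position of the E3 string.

E3 is MIDI 52. Adding 8 gives 60, which is C4.

C4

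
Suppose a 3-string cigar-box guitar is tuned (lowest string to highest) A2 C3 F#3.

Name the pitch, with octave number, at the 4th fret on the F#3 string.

F#3 is MIDI 54. Adding 4 gives 58, which is A#3.

A#3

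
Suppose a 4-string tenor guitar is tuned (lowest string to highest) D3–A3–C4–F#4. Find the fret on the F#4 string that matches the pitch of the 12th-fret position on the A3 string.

3

A3 at fret 12 is A3 + 12 semitones = A4.
The open F#4 string is 9 semitones above the open A3, so the same pitch on the F#4 string lies at fret 12 − 9 = 3.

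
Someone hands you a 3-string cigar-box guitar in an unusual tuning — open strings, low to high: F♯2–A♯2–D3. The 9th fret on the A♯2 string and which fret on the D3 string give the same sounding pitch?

Fret 9 on A♯2 is MIDI 46 + 9 = 55 (G3). On the D3 string (open MIDI 50), that pitch is 55 − 50 = fret 5.

5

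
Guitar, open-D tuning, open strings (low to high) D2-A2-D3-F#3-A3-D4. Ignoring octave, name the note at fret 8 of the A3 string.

A3 is MIDI 57. Adding 8 gives 65; 65 mod 12 = 5, i.e. F.

F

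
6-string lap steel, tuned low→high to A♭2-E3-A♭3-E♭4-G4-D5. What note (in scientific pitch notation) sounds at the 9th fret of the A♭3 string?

F4

Each fret is one semitone, so A♭3 + 9 = F4.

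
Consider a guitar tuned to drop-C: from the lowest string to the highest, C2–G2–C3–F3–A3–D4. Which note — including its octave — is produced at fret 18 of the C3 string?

F#4

C3 is MIDI 48. Adding 18 gives 66, which is F#4.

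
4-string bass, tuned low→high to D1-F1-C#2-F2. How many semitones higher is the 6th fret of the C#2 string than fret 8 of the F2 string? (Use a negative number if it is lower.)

C#2 at fret 6 → G2 (MIDI 43); F2 at fret 8 → C#3 (MIDI 49).
43 − 49 = -6, so the two pitches are 6 semitones apart.

-6 semitones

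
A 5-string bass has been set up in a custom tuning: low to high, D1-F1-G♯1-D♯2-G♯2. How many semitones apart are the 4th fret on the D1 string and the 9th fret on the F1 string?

8 semitones

D1 at fret 4 → F♯1 (MIDI 30); F1 at fret 9 → D2 (MIDI 38).
30 − 38 = -8, so the two pitches are 8 semitones apart, with D2 the higher.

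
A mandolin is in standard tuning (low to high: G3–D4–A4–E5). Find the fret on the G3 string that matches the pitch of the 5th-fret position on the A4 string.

Fret 5 on A4 is MIDI 69 + 5 = 74 (D5). On the G3 string (open MIDI 55), that pitch is 74 − 55 = fret 19.

19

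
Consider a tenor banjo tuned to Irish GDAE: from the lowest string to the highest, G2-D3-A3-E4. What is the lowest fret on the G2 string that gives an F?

From G2, count semitones up the chromatic scale until reaching F: G–G#–A–A#–…–D#–E–F — 10 steps.

10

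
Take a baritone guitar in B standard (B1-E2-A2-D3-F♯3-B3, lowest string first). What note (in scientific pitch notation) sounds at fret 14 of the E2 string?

The open E2 string plus 14 semitones: E–F–F#–G–…–E–F–F#.
The walk passes from B into C once, so the octave number goes from 2 to 3.
(Equivalently spelled G♭3.)

F♯3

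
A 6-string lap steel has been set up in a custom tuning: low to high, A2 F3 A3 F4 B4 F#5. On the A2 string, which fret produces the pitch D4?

17

D4 is 17 semitones above the open A2 (A–A#–B–C–…–C–C#–D), so it sits at fret 17.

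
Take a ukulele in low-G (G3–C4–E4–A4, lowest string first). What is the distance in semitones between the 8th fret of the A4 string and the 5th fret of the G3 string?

A4 at fret 8 → F5 (MIDI 77); G3 at fret 5 → C4 (MIDI 60).
77 − 60 = 17, so the two pitches are 17 semitones apart, with F5 the higher.

17 semitones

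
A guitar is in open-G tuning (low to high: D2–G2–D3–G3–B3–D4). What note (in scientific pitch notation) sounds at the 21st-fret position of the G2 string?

G2 is MIDI 43. Adding 21 gives 64, which is E4.

E4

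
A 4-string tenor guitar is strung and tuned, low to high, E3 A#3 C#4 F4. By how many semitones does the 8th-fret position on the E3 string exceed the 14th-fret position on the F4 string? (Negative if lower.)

-19 semitones

E3 at fret 8 → C4 (MIDI 60); F4 at fret 14 → G5 (MIDI 79).
60 − 79 = -19, so the two pitches are 19 semitones apart.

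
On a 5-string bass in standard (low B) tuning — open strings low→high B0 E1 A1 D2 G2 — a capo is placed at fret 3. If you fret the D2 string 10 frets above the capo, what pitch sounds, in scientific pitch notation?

The capo raises the open D2 by 3 semitones to F2; fretting 10 more gives D2 + 3 + 10 = D2 + 13 semitones = D#3.
(Also written Eb.)

D#3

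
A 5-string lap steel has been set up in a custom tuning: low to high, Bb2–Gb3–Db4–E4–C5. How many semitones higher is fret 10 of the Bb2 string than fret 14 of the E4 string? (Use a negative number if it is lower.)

Bb2 at fret 10 → Ab3 (MIDI 56); E4 at fret 14 → Gb5 (MIDI 78).
56 − 78 = -22, so the two pitches are 22 semitones apart.

-22 semitones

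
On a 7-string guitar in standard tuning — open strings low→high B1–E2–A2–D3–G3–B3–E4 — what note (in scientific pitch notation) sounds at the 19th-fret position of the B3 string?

B3 is MIDI 59. Adding 19 gives 78, which is F#5.

F#5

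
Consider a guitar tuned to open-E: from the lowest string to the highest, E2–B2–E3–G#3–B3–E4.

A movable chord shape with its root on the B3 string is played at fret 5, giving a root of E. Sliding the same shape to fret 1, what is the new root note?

Moving from fret 5 to fret 1 shifts the root by -4 semitones.
E down 4 semitones is C.

C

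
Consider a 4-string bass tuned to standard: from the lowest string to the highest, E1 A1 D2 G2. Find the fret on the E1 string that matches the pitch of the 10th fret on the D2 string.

20

Fret 10 on D2 is MIDI 38 + 10 = 48 (C3). On the E1 string (open MIDI 28), that pitch is 48 − 28 = fret 20.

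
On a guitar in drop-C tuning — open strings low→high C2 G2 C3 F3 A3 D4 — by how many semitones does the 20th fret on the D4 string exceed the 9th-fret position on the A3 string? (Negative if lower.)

D4 at fret 20 → A#5 (MIDI 82); A3 at fret 9 → F#4 (MIDI 66).
82 − 66 = 16, so the two pitches are 16 semitones apart.

16 semitones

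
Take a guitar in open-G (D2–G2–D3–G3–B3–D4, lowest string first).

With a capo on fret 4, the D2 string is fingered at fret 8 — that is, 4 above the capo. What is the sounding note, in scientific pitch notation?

A♯2

The capo raises the open D2 by 4 semitones to F♯2; fretting 4 more gives D2 + 4 + 4 = D2 + 8 semitones = A♯2.
(Also written B♭.)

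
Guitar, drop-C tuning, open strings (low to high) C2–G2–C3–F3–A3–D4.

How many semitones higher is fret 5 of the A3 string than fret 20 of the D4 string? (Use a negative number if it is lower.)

A3 at fret 5 → D4 (MIDI 62); D4 at fret 20 → A#5 (MIDI 82).
62 − 82 = -20, so the two pitches are 20 semitones apart.

-20 semitones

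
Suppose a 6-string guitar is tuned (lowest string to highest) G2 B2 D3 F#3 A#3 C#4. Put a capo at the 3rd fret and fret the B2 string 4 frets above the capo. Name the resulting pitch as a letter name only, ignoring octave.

The capo raises the open B2 by 3 semitones to D3; fretting 4 more gives B2 + 3 + 4 = B2 + 7 semitones, landing on F#.
(Also written Gb.)

F#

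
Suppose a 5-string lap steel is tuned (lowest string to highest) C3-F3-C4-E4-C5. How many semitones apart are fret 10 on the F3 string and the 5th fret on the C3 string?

F3 at fret 10 → D#4 (MIDI 63); C3 at fret 5 → F3 (MIDI 53).
63 − 53 = 10, so the two pitches are 10 semitones apart, with D#4 the higher.

10 semitones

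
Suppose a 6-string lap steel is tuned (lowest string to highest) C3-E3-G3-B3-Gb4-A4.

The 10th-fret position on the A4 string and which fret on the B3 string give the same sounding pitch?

20

Fret 10 on A4 is MIDI 69 + 10 = 79 (G5). On the B3 string (open MIDI 59), that pitch is 79 − 59 = fret 20.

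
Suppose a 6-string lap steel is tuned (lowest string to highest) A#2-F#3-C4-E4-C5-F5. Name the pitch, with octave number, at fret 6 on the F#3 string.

F#3 is MIDI 54. Adding 6 gives 60, which is C4.

C4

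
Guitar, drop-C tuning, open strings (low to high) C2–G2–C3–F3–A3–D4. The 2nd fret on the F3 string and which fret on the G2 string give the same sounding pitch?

F3 at fret 2 is F3 + 2 semitones = G3.
The open G2 string is 10 semitones below the open F3, so the same pitch on the G2 string lies at fret 2 + 10 = 12.

12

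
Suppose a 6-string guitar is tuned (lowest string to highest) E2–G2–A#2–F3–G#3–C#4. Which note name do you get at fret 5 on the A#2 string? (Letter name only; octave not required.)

D#

A#2 is MIDI 46. Adding 5 gives 51; 51 mod 12 = 3, i.e. D#.
(Equivalently spelled Eb.)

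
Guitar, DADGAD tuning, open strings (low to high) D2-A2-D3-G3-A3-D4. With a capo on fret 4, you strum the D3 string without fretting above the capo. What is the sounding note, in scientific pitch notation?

F#3

The capo raises the open D3 by 4 semitones to F#3; fretting 0 more gives D3 + 4 + 0 = D3 + 4 semitones = F#3.
(Also written Gb.)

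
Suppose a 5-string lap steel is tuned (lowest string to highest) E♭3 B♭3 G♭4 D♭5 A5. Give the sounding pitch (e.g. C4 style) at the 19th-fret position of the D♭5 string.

The open D♭5 string plus 19 semitones: Db–D–Eb–E–…–Gb–G–Ab.
The walk passes from B into C once, so the octave number goes from 5 to 6.
(Equivalently spelled G♯6.)

A♭6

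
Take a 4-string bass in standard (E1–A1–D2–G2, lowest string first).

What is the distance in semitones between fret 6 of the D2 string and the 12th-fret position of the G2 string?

D2 at fret 6 → G#2 (MIDI 44); G2 at fret 12 → G3 (MIDI 55).
44 − 55 = -11, so the two pitches are 11 semitones apart, with G3 the higher.

11 semitones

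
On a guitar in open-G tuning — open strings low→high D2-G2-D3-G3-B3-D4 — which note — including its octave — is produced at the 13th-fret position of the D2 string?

The open D2 string plus 13 semitones: D–D#–E–F–…–C#–D–D#.
The walk passes from B into C once, so the octave number goes from 2 to 3.

D♯3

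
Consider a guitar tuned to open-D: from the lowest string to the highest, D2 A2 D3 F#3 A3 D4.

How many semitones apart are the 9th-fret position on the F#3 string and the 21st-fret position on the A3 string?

15 semitones

F#3 at fret 9 → D#4 (MIDI 63); A3 at fret 21 → F#5 (MIDI 78).
63 − 78 = -15, so the two pitches are 15 semitones apart, with F#5 the higher.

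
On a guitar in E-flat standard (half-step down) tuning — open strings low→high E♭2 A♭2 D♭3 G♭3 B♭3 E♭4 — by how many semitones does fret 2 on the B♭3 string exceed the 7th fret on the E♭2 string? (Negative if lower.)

B♭3 at fret 2 → C4 (MIDI 60); E♭2 at fret 7 → B♭2 (MIDI 46).
60 − 46 = 14, so the two pitches are 14 semitones apart.

14 semitones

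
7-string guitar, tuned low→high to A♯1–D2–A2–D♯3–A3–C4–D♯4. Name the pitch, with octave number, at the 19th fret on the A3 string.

The open A3 string plus 19 semitones: A–A#–B–C–…–D–D#–E.
The walk passes from B into C 2 times, so the octave number goes from 3 to 5.

E5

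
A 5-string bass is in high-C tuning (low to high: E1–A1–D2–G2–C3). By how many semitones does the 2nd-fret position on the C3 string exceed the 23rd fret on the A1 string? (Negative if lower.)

-6 semitones

C3 at fret 2 → D3 (MIDI 50); A1 at fret 23 → G#3 (MIDI 56).
50 − 56 = -6, so the two pitches are 6 semitones apart.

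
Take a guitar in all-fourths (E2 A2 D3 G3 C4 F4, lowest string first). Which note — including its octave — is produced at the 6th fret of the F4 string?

B4

The open F4 string plus 6 semitones: F–F#–G–G#–A–A#–B.
No B→C boundary is crossed, so the octave stays at 4.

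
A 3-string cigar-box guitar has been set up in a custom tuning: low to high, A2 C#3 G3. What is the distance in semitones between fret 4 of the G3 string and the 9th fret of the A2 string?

G3 at fret 4 → B3 (MIDI 59); A2 at fret 9 → F#3 (MIDI 54).
59 − 54 = 5, so the two pitches are 5 semitones apart, with B3 the higher.

5 semitones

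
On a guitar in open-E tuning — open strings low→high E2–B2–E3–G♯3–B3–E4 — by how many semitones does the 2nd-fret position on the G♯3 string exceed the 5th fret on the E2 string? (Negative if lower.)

13 semitones

G♯3 at fret 2 → A♯3 (MIDI 58); E2 at fret 5 → A2 (MIDI 45).
58 − 45 = 13, so the two pitches are 13 semitones apart.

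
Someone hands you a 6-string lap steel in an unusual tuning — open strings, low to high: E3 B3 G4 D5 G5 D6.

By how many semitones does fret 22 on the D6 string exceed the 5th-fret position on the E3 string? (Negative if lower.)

51 semitones

D6 at fret 22 → C8 (MIDI 108); E3 at fret 5 → A3 (MIDI 57).
108 − 57 = 51, so the two pitches are 51 semitones apart.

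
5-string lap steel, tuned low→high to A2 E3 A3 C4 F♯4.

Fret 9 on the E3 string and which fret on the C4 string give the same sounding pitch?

1

E3 at fret 9 is E3 + 9 semitones = C♯4.
The open C4 string is 8 semitones above the open E3, so the same pitch on the C4 string lies at fret 9 − 8 = 1.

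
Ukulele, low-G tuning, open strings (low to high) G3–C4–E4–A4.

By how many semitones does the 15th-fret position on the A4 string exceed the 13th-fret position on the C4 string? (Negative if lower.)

A4 at fret 15 → C6 (MIDI 84); C4 at fret 13 → C#5 (MIDI 73).
84 − 73 = 11, so the two pitches are 11 semitones apart.

11 semitones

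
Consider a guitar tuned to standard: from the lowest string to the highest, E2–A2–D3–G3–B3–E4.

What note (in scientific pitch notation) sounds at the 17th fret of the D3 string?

G4

The open D3 string plus 17 semitones: D–D#–E–F–…–F–F#–G.
The walk passes from B into C once, so the octave number goes from 3 to 4.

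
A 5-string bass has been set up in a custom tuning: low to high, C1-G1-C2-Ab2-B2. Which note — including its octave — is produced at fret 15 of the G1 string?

Bb2

The open G1 string plus 15 semitones: G–Ab–A–Bb–…–Ab–A–Bb.
The walk passes from B into C once, so the octave number goes from 1 to 2.
(Equivalently spelled A#2.)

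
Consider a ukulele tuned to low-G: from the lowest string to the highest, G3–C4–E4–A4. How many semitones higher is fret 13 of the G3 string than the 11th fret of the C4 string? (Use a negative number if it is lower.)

-3 semitones

G3 at fret 13 → G#4 (MIDI 68); C4 at fret 11 → B4 (MIDI 71).
68 − 71 = -3, so the two pitches are 3 semitones apart.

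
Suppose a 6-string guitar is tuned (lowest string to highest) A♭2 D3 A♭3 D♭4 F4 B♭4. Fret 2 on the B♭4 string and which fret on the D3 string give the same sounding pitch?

22

Fret 2 on B♭4 is MIDI 70 + 2 = 72 (C5). On the D3 string (open MIDI 50), that pitch is 72 − 50 = fret 22.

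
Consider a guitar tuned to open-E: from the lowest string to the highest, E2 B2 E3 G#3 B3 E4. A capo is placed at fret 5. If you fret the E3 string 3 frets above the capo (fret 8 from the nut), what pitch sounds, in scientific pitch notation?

The capo raises the open E3 by 5 semitones to A3; fretting 3 more gives E3 + 5 + 3 = E3 + 8 semitones = C4.

C4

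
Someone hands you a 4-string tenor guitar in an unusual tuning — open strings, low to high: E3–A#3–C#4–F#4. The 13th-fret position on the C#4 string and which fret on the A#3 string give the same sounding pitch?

16

C#4 at fret 13 is C#4 + 13 semitones = D5.
The open A#3 string is 3 semitones below the open C#4, so the same pitch on the A#3 string lies at fret 13 + 3 = 16.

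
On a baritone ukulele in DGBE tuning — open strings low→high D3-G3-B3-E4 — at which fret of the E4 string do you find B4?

B4 is 7 semitones above the open E4 (E–F–F#–G–G#–A–A#–B), so it sits at fret 7.

7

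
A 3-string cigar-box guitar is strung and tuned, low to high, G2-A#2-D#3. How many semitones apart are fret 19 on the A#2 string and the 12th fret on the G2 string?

A#2 at fret 19 → F4 (MIDI 65); G2 at fret 12 → G3 (MIDI 55).
65 − 55 = 10, so the two pitches are 10 semitones apart, with F4 the higher.

10 semitones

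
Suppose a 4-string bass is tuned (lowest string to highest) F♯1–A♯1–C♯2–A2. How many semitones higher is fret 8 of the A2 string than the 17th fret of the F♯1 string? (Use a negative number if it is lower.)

A2 at fret 8 → F3 (MIDI 53); F♯1 at fret 17 → B2 (MIDI 47).
53 − 47 = 6, so the two pitches are 6 semitones apart.

6 semitones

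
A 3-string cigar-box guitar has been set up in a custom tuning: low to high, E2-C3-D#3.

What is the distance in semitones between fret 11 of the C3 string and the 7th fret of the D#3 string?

1 semitone

C3 at fret 11 → B3 (MIDI 59); D#3 at fret 7 → A#3 (MIDI 58).
59 − 58 = 1, so the two pitches are 1 semitone apart, with B3 the higher.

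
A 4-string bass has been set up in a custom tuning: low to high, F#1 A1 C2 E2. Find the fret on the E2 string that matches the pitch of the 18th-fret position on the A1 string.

Fret 18 on A1 is MIDI 33 + 18 = 51 (D#3). On the E2 string (open MIDI 40), that pitch is 51 − 40 = fret 11.

11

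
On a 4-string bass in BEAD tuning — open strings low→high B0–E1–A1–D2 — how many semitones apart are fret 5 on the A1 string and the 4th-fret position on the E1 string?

6 semitones

A1 at fret 5 → D2 (MIDI 38); E1 at fret 4 → G#1 (MIDI 32).
38 − 32 = 6, so the two pitches are 6 semitones apart, with D2 the higher.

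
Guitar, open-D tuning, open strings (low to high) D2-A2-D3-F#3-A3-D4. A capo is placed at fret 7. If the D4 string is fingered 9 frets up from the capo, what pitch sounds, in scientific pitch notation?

F#5

The capo raises the open D4 by 7 semitones to A4; fretting 9 more gives D4 + 7 + 9 = D4 + 16 semitones = F#5.
(Also written Gb.)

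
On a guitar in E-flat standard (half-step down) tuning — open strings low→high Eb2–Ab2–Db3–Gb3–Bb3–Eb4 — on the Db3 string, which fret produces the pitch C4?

C4 is 11 semitones above the open Db3 (Db–D–Eb–E–…–Bb–B–C), so it sits at fret 11.

11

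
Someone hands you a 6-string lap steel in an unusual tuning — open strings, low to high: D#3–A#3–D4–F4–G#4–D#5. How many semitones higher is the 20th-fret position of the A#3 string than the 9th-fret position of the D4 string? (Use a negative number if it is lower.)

7 semitones

A#3 at fret 20 → F#5 (MIDI 78); D4 at fret 9 → B4 (MIDI 71).
78 − 71 = 7, so the two pitches are 7 semitones apart.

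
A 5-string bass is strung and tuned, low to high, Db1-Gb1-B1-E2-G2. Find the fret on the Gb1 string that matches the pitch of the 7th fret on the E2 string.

E2 at fret 7 is E2 + 7 semitones = B2.
The open Gb1 string is 10 semitones below the open E2, so the same pitch on the Gb1 string lies at fret 7 + 10 = 17.

17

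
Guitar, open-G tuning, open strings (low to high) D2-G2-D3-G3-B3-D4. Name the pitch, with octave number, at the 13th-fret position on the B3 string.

C5

B3 is MIDI 59. Adding 13 gives 72, which is C5.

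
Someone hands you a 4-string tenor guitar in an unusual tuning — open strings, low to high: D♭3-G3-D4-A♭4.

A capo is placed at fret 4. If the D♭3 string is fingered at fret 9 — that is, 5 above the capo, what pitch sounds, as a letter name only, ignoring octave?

The capo raises the open D♭3 by 4 semitones to F3; fretting 5 more gives D♭3 + 4 + 5 = D♭3 + 9 semitones, landing on B♭.

B♭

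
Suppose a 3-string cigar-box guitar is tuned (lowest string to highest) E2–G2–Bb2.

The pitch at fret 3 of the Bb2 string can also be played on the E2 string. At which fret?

Bb2 at fret 3 is Bb2 + 3 semitones = Db3.
The open E2 string is 6 semitones below the open Bb2, so the same pitch on the E2 string lies at fret 3 + 6 = 9.

9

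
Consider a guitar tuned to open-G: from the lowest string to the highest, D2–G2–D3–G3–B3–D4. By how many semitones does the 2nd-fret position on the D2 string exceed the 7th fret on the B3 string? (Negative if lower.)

-26 semitones

D2 at fret 2 → E2 (MIDI 40); B3 at fret 7 → F♯4 (MIDI 66).
40 − 66 = -26, so the two pitches are 26 semitones apart.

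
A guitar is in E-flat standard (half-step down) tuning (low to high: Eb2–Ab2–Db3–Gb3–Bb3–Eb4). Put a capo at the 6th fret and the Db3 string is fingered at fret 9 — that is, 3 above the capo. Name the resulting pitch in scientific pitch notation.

Bb3

The capo raises the open Db3 by 6 semitones to G3; fretting 3 more gives Db3 + 6 + 3 = Db3 + 9 semitones = Bb3.
(Also written A#.)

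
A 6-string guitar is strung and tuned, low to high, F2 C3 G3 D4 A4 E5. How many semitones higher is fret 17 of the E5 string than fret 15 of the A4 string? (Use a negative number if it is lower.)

E5 at fret 17 → A6 (MIDI 93); A4 at fret 15 → C6 (MIDI 84).
93 − 84 = 9, so the two pitches are 9 semitones apart.

9 semitones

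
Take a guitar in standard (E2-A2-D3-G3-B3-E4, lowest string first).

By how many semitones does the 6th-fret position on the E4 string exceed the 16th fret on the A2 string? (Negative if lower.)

9 semitones

E4 at fret 6 → A#4 (MIDI 70); A2 at fret 16 → C#4 (MIDI 61).
70 − 61 = 9, so the two pitches are 9 semitones apart.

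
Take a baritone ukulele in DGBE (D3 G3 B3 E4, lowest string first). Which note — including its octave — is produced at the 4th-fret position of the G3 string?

Each fret is one semitone, so G3 + 4 = B3.

B3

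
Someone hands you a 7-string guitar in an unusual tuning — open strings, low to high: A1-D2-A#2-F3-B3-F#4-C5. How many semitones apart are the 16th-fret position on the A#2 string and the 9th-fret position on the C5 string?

19 semitones

A#2 at fret 16 → D4 (MIDI 62); C5 at fret 9 → A5 (MIDI 81).
62 − 81 = -19, so the two pitches are 19 semitones apart, with A5 the higher.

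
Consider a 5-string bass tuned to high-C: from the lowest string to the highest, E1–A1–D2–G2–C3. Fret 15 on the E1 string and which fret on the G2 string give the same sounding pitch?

0

Fret 15 on E1 is MIDI 28 + 15 = 43 (G2). On the G2 string (open MIDI 43), that pitch is 43 − 43 = fret 0.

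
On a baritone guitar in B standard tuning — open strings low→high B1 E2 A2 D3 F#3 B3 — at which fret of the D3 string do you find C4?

10

C4 is 10 semitones above the open D3 (D–D#–E–F–…–A#–B–C), so it sits at fret 10.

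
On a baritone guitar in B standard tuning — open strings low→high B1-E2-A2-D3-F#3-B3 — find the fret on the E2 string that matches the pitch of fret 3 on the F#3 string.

Fret 3 on F#3 is MIDI 54 + 3 = 57 (A3). On the E2 string (open MIDI 40), that pitch is 57 − 40 = fret 17.

17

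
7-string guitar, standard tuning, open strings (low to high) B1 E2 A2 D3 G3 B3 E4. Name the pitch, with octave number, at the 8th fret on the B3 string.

G4

The open B3 string plus 8 semitones: B–C–C#–D–D#–E–F–F#–G.
The walk passes from B into C once, so the octave number goes from 3 to 4.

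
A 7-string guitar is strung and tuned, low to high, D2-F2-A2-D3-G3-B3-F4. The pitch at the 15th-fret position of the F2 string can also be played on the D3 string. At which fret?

6

F2 at fret 15 is F2 + 15 semitones = A♭3.
The open D3 string is 9 semitones above the open F2, so the same pitch on the D3 string lies at fret 15 − 9 = 6.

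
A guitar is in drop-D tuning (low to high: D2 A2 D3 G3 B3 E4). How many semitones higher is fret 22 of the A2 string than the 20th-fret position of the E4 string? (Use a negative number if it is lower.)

A2 at fret 22 → G4 (MIDI 67); E4 at fret 20 → C6 (MIDI 84).
67 − 84 = -17, so the two pitches are 17 semitones apart.

-17 semitones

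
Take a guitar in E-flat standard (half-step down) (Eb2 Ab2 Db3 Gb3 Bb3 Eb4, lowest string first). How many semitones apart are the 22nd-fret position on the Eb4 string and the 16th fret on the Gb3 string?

15 semitones

Eb4 at fret 22 → Db6 (MIDI 85); Gb3 at fret 16 → Bb4 (MIDI 70).
85 − 70 = 15, so the two pitches are 15 semitones apart, with Db6 the higher.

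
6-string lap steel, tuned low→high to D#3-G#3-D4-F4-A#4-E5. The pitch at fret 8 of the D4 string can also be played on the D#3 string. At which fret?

Fret 8 on D4 is MIDI 62 + 8 = 70 (A#4). On the D#3 string (open MIDI 51), that pitch is 70 − 51 = fret 19.

19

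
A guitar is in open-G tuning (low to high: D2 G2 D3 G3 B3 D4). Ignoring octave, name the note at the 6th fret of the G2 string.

C#

Each fret is one semitone, so G2 + 6 = C#.
(Equivalently spelled Db.)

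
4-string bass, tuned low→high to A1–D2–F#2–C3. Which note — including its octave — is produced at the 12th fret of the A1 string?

A2

The open A1 string plus 12 semitones: A–A#–B–C–…–G–G#–A.
The walk passes from B into C once, so the octave number goes from 1 to 2.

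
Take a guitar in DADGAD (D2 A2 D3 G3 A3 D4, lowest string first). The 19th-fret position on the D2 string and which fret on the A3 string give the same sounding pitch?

D2 at fret 19 is D2 + 19 semitones = A3.
The open A3 string is 19 semitones above the open D2, so the same pitch on the A3 string lies at fret 19 − 19 = 0.

0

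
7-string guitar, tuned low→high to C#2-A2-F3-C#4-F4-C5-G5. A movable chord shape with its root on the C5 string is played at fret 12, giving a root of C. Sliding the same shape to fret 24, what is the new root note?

Moving from fret 12 to fret 24 shifts the root by 12 semitones.
C up 12 semitones is C.

C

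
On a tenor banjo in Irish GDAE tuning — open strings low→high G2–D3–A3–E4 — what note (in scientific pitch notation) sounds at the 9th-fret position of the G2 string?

The open G2 string plus 9 semitones: G–G#–A–A#–B–C–C#–D–D#–E.
The walk passes from B into C once, so the octave number goes from 2 to 3.

E3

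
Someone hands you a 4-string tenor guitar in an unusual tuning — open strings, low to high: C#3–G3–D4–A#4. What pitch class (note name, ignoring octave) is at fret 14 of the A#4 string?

C

A#4 is MIDI 70. Adding 14 gives 84; 84 mod 12 = 0, i.e. C.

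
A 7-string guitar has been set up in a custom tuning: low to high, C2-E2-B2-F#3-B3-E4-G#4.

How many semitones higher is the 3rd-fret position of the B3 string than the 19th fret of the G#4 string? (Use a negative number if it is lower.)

B3 at fret 3 → D4 (MIDI 62); G#4 at fret 19 → D#6 (MIDI 87).
62 − 87 = -25, so the two pitches are 25 semitones apart.

-25 semitones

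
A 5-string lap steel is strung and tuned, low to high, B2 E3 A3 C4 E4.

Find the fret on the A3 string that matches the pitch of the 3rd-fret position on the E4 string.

10

E4 at fret 3 is E4 + 3 semitones = G4.
The open A3 string is 7 semitones below the open E4, so the same pitch on the A3 string lies at fret 3 + 7 = 10.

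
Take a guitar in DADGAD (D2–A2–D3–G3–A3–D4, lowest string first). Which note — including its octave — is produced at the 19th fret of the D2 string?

D2 is MIDI 38. Adding 19 gives 57, which is A3.

A3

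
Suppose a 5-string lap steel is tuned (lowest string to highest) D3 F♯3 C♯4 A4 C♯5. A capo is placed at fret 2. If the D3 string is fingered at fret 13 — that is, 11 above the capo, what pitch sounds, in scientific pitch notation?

D♯4

The capo raises the open D3 by 2 semitones to E3; fretting 11 more gives D3 + 2 + 11 = D3 + 13 semitones = D♯4.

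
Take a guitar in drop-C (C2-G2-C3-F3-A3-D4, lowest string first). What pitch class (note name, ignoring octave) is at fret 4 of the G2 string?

G2 is MIDI 43. Adding 4 gives 47; 47 mod 12 = 11, i.e. B.

B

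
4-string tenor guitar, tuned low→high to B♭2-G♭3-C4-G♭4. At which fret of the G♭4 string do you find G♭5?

12

G♭5 is 12 semitones above the open G♭4 (Gb–G–Ab–A–…–E–F–Gb), so it sits at fret 12.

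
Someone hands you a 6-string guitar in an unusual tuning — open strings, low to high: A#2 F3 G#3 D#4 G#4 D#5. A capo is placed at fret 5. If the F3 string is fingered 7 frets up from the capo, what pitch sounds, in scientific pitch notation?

The capo raises the open F3 by 5 semitones to A#3; fretting 7 more gives F3 + 5 + 7 = F3 + 12 semitones = F4.

F4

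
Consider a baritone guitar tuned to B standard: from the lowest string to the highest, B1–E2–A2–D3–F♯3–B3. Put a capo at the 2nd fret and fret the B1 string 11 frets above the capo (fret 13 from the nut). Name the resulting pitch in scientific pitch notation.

The capo raises the open B1 by 2 semitones to C♯2; fretting 11 more gives B1 + 2 + 11 = B1 + 13 semitones = C3.

C3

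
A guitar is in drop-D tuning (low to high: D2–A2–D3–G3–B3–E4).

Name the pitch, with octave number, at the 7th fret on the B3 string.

B3 is MIDI 59. Adding 7 gives 66, which is F#4.

F#4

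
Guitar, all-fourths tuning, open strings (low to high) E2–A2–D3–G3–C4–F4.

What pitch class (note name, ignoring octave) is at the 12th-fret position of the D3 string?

D3 is MIDI 50. Adding 12 gives 62; 62 mod 12 = 2, i.e. D.

D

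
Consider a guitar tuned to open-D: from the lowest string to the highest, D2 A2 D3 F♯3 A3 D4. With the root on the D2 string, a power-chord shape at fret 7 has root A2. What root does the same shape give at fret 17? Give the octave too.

Moving from fret 7 to fret 17 shifts the root by 10 semitones.
A2 up 10 semitones is G3.

G3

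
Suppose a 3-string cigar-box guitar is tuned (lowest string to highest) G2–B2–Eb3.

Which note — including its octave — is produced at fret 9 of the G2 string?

Each fret is one semitone, so G2 + 9 = E3.

E3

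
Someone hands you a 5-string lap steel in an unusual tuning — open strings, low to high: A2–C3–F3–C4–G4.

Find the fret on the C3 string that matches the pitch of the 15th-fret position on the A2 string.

12

A2 at fret 15 is A2 + 15 semitones = C4.
The open C3 string is 3 semitones above the open A2, so the same pitch on the C3 string lies at fret 15 − 3 = 12.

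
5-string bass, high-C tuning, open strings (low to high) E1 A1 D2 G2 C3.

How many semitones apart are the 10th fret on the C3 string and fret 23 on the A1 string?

2 semitones

C3 at fret 10 → A♯3 (MIDI 58); A1 at fret 23 → G♯3 (MIDI 56).
58 − 56 = 2, so the two pitches are 2 semitones apart, with A♯3 the higher.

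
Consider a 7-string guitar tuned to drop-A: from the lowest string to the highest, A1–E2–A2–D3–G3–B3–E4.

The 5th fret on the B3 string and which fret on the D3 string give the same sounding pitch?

14

Fret 5 on B3 is MIDI 59 + 5 = 64 (E4). On the D3 string (open MIDI 50), that pitch is 64 − 50 = fret 14.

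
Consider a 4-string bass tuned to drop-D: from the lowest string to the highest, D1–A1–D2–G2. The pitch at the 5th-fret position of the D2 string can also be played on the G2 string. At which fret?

0

D2 at fret 5 is D2 + 5 semitones = G2.
The open G2 string is 5 semitones above the open D2, so the same pitch on the G2 string lies at fret 5 − 5 = 0.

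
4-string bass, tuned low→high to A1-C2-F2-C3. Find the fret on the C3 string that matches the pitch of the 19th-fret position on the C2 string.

C2 at fret 19 is C2 + 19 semitones = G3.
The open C3 string is 12 semitones above the open C2, so the same pitch on the C3 string lies at fret 19 − 12 = 7.

7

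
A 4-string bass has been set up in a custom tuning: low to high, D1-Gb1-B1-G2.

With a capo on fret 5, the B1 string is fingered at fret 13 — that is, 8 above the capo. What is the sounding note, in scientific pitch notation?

The capo raises the open B1 by 5 semitones to E2; fretting 8 more gives B1 + 5 + 8 = B1 + 13 semitones = C3.

C3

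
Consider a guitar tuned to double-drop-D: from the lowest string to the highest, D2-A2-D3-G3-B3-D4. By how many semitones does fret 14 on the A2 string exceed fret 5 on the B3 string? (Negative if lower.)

-5 semitones

A2 at fret 14 → B3 (MIDI 59); B3 at fret 5 → E4 (MIDI 64).
59 − 64 = -5, so the two pitches are 5 semitones apart.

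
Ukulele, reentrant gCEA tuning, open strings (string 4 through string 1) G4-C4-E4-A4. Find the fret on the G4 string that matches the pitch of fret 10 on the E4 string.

E4 at fret 10 is E4 + 10 semitones = D5.
The open G4 string is 3 semitones above the open E4, so the same pitch on the G4 string lies at fret 10 − 3 = 7.

7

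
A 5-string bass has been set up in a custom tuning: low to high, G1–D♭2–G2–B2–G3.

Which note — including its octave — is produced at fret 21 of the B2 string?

Each fret is one semitone, so B2 + 21 = A♭4.
(Equivalently spelled G♯4.)

A♭4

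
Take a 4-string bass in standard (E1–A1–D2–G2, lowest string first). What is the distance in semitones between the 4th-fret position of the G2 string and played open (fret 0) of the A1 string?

G2 at fret 4 → B2 (MIDI 47); A1 at fret 0 → A1 (MIDI 33).
47 − 33 = 14, so the two pitches are 14 semitones apart, with B2 the higher.

14 semitones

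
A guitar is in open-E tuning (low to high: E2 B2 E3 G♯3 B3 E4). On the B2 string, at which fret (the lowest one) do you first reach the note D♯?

4

From B2, count semitones up the chromatic scale until reaching D♯: B–C–C#–D–D# — 4 steps.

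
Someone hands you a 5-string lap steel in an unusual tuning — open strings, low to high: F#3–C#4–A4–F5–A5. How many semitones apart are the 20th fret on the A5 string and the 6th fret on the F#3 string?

41 semitones

A5 at fret 20 → F7 (MIDI 101); F#3 at fret 6 → C4 (MIDI 60).
101 − 60 = 41, so the two pitches are 41 semitones apart, with F7 the higher.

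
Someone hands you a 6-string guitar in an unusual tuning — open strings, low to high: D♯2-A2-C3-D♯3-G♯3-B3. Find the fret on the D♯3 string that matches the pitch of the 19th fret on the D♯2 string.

7

D♯2 at fret 19 is D♯2 + 19 semitones = A♯3.
The open D♯3 string is 12 semitones above the open D♯2, so the same pitch on the D♯3 string lies at fret 19 − 12 = 7.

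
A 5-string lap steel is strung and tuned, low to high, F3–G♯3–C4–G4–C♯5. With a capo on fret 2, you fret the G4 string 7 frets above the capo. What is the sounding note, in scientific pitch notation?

The capo raises the open G4 by 2 semitones to A4; fretting 7 more gives G4 + 2 + 7 = G4 + 9 semitones = E5.

E5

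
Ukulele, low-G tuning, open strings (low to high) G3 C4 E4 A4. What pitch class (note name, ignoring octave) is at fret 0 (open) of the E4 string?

E

Fret 0 is the open string itself, so the pitch is just E.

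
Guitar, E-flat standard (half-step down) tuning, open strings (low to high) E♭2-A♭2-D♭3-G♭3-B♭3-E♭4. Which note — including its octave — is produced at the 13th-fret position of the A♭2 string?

A3

A♭2 is MIDI 44. Adding 13 gives 57, which is A3.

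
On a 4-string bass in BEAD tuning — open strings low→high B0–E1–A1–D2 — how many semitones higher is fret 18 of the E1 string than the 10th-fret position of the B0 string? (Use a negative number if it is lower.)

E1 at fret 18 → A#2 (MIDI 46); B0 at fret 10 → A1 (MIDI 33).
46 − 33 = 13, so the two pitches are 13 semitones apart.

13 semitones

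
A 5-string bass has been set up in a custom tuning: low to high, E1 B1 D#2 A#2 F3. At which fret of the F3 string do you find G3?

2

G3 is 2 semitones above the open F3 (F–F#–G), so it sits at fret 2.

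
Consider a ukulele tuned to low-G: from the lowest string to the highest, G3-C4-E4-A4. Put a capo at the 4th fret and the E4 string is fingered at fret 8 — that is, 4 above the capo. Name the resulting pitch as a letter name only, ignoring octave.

The capo raises the open E4 by 4 semitones to G#4; fretting 4 more gives E4 + 4 + 4 = E4 + 8 semitones, landing on C.

C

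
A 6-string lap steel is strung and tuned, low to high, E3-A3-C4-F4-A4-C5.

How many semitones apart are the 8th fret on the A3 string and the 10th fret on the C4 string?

5 semitones

A3 at fret 8 → F4 (MIDI 65); C4 at fret 10 → A#4 (MIDI 70).
65 − 70 = -5, so the two pitches are 5 semitones apart, with A#4 the higher.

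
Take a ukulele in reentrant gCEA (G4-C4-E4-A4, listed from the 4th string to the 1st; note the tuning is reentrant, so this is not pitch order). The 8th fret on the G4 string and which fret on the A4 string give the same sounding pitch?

6

Fret 8 on G4 is MIDI 67 + 8 = 75 (D♯5). On the A4 string (open MIDI 69), that pitch is 75 − 69 = fret 6.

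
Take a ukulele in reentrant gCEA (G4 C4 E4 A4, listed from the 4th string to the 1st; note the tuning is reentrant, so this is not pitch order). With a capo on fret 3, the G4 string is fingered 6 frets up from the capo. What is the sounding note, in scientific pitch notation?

E5

The capo raises the open G4 by 3 semitones to A♯4; fretting 6 more gives G4 + 3 + 6 = G4 + 9 semitones = E5.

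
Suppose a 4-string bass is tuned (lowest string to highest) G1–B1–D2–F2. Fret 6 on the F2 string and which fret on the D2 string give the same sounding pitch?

9

Fret 6 on F2 is MIDI 41 + 6 = 47 (B2). On the D2 string (open MIDI 38), that pitch is 47 − 38 = fret 9.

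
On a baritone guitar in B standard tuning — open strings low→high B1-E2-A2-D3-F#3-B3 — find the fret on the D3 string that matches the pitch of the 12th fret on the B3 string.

B3 at fret 12 is B3 + 12 semitones = B4.
The open D3 string is 9 semitones below the open B3, so the same pitch on the D3 string lies at fret 12 + 9 = 21.

21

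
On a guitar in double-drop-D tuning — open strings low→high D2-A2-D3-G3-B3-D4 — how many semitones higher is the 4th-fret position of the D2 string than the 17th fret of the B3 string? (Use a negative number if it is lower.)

-34 semitones

D2 at fret 4 → F#2 (MIDI 42); B3 at fret 17 → E5 (MIDI 76).
42 − 76 = -34, so the two pitches are 34 semitones apart.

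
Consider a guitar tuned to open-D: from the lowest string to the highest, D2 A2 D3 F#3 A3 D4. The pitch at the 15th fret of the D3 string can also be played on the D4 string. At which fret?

3

Fret 15 on D3 is MIDI 50 + 15 = 65 (F4). On the D4 string (open MIDI 62), that pitch is 65 − 62 = fret 3.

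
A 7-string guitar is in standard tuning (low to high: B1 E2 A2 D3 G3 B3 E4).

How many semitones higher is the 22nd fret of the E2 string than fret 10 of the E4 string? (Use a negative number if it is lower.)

-12 semitones

E2 at fret 22 → D4 (MIDI 62); E4 at fret 10 → D5 (MIDI 74).
62 − 74 = -12, so the two pitches are 12 semitones apart.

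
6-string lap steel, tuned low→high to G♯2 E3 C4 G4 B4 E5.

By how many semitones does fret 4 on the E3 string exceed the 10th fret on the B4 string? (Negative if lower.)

-25 semitones

E3 at fret 4 → G♯3 (MIDI 56); B4 at fret 10 → A5 (MIDI 81).
56 − 81 = -25, so the two pitches are 25 semitones apart.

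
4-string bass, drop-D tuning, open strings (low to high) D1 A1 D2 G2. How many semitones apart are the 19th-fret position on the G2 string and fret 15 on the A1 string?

G2 at fret 19 → D4 (MIDI 62); A1 at fret 15 → C3 (MIDI 48).
62 − 48 = 14, so the two pitches are 14 semitones apart, with D4 the higher.

14 semitones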